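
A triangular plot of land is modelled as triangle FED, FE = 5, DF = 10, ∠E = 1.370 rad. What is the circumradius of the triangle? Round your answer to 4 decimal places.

Law of sines: sin D = FE·sin E/DF ≈ 0.48995.
Since DF ≥ FE, only the acute value applies: ∠D ≈ 0.512 rad.
Then ∠F = π − ∠E − ∠D ≈ 1.260 rad.
Law of sines gives ED = DF·sin F/sin E ≈ 9.7147.
Circumradius = DF/(2 sin E) ≈ 5.1025.

5.1025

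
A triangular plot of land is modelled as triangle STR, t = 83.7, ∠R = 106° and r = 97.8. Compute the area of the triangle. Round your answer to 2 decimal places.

1308.63

Law of sines: sin T = t·sin R/r ≈ 0.82267.
Since r ≥ t, only the acute value applies: ∠T ≈ 55.35°.
Then ∠S = 180° − ∠R − ∠T ≈ 18.65°.
Law of sines gives s = r·sin S/sin R ≈ 32.53.
Area = ½·r·t·sin S ≈ 1308.6.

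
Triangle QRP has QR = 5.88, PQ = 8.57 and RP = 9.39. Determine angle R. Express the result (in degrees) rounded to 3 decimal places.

By the law of cosines, cos R = (QR² + RP² − PQ²) / (2·QR·RP) ≈ 0.44647, so ∠R ≈ 63.48°.

63.483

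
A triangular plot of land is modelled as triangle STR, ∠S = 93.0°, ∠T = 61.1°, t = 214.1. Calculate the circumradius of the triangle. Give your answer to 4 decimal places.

The third angle is ∠R = 180° − ∠S − ∠T = 25.90°.
Law of sines: s = t·sin S/sin T ≈ 244.22.
Law of sines: r = t·sin R/sin T ≈ 106.82.
Circumradius = t/(2 sin T) ≈ 122.28.

122.2779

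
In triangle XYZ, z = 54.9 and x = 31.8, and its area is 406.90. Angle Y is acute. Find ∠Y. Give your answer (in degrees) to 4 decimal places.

∠Y ≈ 27.7842°

From area = ½·z·x·sin Y, we get sin Y = 2·area/(z·x) ≈ 0.46614.
Taking the acute solution, ∠Y ≈ 27.78°.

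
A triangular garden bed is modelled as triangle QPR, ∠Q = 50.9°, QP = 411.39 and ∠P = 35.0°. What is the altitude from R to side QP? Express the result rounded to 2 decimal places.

h_R ≈ 183.59

The third angle is ∠R = 180° − ∠Q − ∠P = 94.10°.
Law of sines: PR = QP·sin Q/sin R ≈ 320.08.
Law of sines: RQ = QP·sin P/sin R ≈ 236.57.
Area = ½·QP·PR·sin P ≈ 37763.
The altitude from R has length 2·area/QP ≈ 183.59.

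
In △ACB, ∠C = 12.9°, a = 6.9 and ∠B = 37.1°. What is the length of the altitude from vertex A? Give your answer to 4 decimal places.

The third angle is ∠A = 180° − ∠C − ∠B = 130.00°.
Law of sines: c = a·sin C/sin A ≈ 2.0109.
Law of sines: b = a·sin B/sin A ≈ 5.4333.
Area = ½·a·c·sin B ≈ 4.1848.
The altitude from A has length 2·area/a ≈ 1.213.

1.2130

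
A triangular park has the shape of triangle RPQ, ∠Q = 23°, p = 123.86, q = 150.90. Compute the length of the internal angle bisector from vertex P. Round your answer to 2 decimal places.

t_P ≈ 187.61

Law of sines: sin P = p·sin Q/q ≈ 0.32072.
Since q ≥ p, only the acute value applies: ∠P ≈ 18.71°.
Then ∠R = 180° − ∠Q − ∠P ≈ 138.29°.
Law of sines gives r = q·sin R/sin Q ≈ 256.94.
The bisector from P has length 2·q·r·cos(∠P/2)/(q+r) ≈ 187.61.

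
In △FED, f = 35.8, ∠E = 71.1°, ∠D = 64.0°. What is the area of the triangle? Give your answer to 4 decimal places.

area ≈ 771.9708

The third angle is ∠F = 180° − ∠E − ∠D = 44.90°.
Law of sines: e = f·sin E/sin F ≈ 47.983.
Law of sines: d = f·sin D/sin F ≈ 45.585.
Area = ½·f·e·sin D ≈ 771.97.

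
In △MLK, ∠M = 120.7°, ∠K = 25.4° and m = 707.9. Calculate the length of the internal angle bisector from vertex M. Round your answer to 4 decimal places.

197.5019

The third angle is ∠L = 180° − ∠K − ∠M = 33.90°.
Law of sines: l = m·sin L/sin M ≈ 459.18.
Law of sines: k = m·sin K/sin M ≈ 353.13.
The bisector from M has length 2·l·k·cos(∠M/2)/(l+k) ≈ 197.5.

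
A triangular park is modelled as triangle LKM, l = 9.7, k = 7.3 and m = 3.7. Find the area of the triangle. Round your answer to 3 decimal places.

11.681

Semiperimeter s = (9.7 + 7.3 + 3.7)/2 = 10.35.
Heron's formula: area = √(10.35·0.65·3.05·6.65) ≈ 11.681.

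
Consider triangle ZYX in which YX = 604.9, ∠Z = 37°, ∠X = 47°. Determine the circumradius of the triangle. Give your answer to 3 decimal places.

R ≈ 502.563

The third angle is ∠Y = 180° − ∠X − ∠Z = 96.00°.
Law of sines: XZ = YX·sin Y/sin Z ≈ 999.62.
Law of sines: ZY = YX·sin X/sin Z ≈ 735.1.
Circumradius = YX/(2 sin Z) ≈ 502.56.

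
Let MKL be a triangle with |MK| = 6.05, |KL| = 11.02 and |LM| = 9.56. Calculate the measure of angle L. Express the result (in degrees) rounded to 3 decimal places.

33.238

By the law of cosines, cos L = (|KL|² + |LM|² − |MK|²) / (2·|KL|·|LM|) ≈ 0.83640, so ∠L ≈ 33.24°.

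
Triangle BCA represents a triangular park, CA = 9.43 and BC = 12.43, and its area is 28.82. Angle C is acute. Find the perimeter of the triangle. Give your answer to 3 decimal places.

28.129

From area = ½·BC·CA·sin C, we get sin C = 2·area/(BC·CA) ≈ 0.49175.
Taking the acute solution, ∠C ≈ 0.5141 rad.
Law of cosines then gives AB ≈ 6.2692.
Perimeter = 9.43 + 6.2692 + 12.43 = 28.129.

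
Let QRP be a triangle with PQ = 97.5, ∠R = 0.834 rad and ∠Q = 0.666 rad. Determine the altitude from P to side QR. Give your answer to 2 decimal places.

h_P ≈ 60.24

The third angle is ∠P = π − ∠Q − ∠R = 1.642 rad.
Law of sines: RP = PQ·sin Q/sin R ≈ 81.337.
Law of sines: QR = PQ·sin P/sin R ≈ 131.32.
Area = ½·PQ·RP·sin P ≈ 3955.2.
The altitude from P has length 2·area/QR ≈ 60.24.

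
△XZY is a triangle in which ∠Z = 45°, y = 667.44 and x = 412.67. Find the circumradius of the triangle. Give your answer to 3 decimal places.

336.342

By the law of cosines, z² = y² + x² − 2·y·x·cos Z = 2.2625e+05, so z ≈ 475.66.
Area = ½·y·x·sin Z ≈ 97380.
Circumradius = z/(2 sin Z) ≈ 336.34.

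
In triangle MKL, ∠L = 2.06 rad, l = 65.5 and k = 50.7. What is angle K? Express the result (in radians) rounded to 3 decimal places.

0.752

Law of sines: sin K = k·sin L/l ≈ 0.68326.
Since l ≥ k, only the acute value applies: ∠K ≈ 0.752 rad.
Then ∠M = π − ∠L − ∠K ≈ 0.329 rad.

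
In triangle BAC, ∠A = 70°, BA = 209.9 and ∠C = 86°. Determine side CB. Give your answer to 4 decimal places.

The third angle is ∠B = 180° − ∠A − ∠C = 24.00°.
Law of sines: CB = BA·sin A/sin C ≈ 197.72.

197.7231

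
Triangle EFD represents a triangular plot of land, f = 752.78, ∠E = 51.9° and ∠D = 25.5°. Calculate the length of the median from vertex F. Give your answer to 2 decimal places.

The third angle is ∠F = 180° − ∠D − ∠E = 102.60°.
Law of sines: e = f·sin E/sin F ≈ 607.01.
Law of sines: d = f·sin D/sin F ≈ 332.08.
Median from F: ½√(2·d² + 2·e² − f²) ≈ 312.57.

m_F ≈ 312.57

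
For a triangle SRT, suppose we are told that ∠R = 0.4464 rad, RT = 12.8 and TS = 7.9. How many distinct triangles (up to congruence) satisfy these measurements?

2

RT·sin R = 12.8·sin(0.4464 rad) ≈ 5.526.
Since RT sin R < TS < RT (5.526 < 7.9 < 12.8), two triangles exist.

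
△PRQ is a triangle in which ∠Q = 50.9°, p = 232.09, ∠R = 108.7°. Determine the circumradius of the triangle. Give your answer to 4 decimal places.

332.9154

The third angle is ∠P = 180° − ∠R − ∠Q = 20.40°.
Law of sines: r = p·sin R/sin P ≈ 630.68.
Law of sines: q = p·sin Q/sin P ≈ 516.72.
Circumradius = p/(2 sin P) ≈ 332.92.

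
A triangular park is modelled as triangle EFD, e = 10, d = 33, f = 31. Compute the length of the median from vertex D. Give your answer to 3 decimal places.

m_D ≈ 16.070

Median from D: ½√(2·e² + 2·f² − d²) ≈ 16.07.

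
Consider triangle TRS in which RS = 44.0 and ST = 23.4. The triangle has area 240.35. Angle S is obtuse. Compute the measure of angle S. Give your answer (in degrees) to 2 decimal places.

∠S ≈ 152.17°

From area = ½·RS·ST·sin S, we get sin S = 2·area/(RS·ST) ≈ 0.46688.
Taking the obtuse solution, ∠S ≈ 152.17°.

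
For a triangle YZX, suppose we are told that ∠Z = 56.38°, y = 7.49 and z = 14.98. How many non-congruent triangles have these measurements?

1

y·sin Z = 7.49·sin(56.38°) ≈ 6.237.
Since z ≥ y, exactly one triangle exists.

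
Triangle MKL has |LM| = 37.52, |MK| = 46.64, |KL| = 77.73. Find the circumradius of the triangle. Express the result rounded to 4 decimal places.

By the law of cosines, cos M = (|LM|² + |MK|² − |KL|²) / (2·|LM|·|MK|) ≈ -0.70257, so ∠M ≈ 134.63°.
Circumradius = |KL|/(2 sin M) ≈ 54.616.

54.6155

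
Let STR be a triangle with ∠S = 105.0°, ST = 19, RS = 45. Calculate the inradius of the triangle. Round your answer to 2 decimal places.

By the law of cosines, TR² = RS² + ST² − 2·RS·ST·cos S = 2828.6, so TR ≈ 53.184.
Area = ½·RS·ST·sin S ≈ 412.93.
Semiperimeter s = (53.184+45+19)/2 = 58.592.
Inradius = area/s = 412.93/58.592 ≈ 7.0476.

7.05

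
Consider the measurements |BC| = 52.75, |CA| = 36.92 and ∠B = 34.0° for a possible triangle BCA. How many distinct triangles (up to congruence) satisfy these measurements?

|BC|·sin B = 52.75·sin(34.0°) ≈ 29.5.
Since |BC| sin B < |CA| < |BC| (29.5 < 36.92 < 52.75), two triangles exist.

2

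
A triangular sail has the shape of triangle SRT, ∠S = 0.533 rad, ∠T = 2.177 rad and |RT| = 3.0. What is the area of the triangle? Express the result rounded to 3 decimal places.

area ≈ 3.045

The third angle is ∠R = π − ∠T − ∠S = 0.432 rad.
Law of sines: |TS| = |RT|·sin R/sin S ≈ 2.4698.
Law of sines: |SR| = |RT|·sin T/sin S ≈ 4.8521.
Area = ½·|RT|·|TS|·sin T ≈ 3.0446.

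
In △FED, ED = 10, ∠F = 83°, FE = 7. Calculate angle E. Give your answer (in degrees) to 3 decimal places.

Law of sines: sin D = FE·sin F/ED ≈ 0.69478.
Since ED ≥ FE, only the acute value applies: ∠D ≈ 44.01°.
Then ∠E = 180° − ∠F − ∠D ≈ 52.99°.

52.990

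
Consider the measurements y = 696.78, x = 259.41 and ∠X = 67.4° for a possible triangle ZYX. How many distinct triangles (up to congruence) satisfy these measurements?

0

y·sin X = 696.78·sin(67.4°) ≈ 643.3.
Since x = 259.41 < 643.3 = y sin X, no triangle exists.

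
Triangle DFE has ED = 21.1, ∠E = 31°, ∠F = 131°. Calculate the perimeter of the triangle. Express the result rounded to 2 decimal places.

perimeter ≈ 44.14

The third angle is ∠D = 180° − ∠F − ∠E = 18.00°.
Law of sines: FE = ED·sin D/sin F ≈ 8.6394.
Law of sines: DF = ED·sin E/sin F ≈ 14.399.
Semiperimeter s = (8.6394+21.1+14.399)/2 = 22.069.
Perimeter = 8.6394 + 21.1 + 14.399 = 44.139.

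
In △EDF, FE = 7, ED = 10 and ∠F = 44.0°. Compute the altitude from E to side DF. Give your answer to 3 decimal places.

Law of sines: sin D = FE·sin F/ED ≈ 0.48626.
Since ED ≥ FE, only the acute value applies: ∠D ≈ 29.10°.
Then ∠E = 180° − ∠F − ∠D ≈ 106.90°.
Law of sines gives DF = ED·sin E/sin F ≈ 13.774.
Area = ½·ED·FE·sin E ≈ 33.488.
The altitude from E has length 2·area/DF ≈ 4.8626.

h_E ≈ 4.863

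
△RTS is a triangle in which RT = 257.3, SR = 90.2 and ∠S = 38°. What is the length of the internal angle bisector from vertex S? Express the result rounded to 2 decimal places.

t_S ≈ 133.27

Law of sines: sin T = SR·sin S/RT ≈ 0.21583.
Since RT ≥ SR, only the acute value applies: ∠T ≈ 12.46°.
Then ∠R = 180° − ∠S − ∠T ≈ 129.54°.
Law of sines gives TS = RT·sin R/sin S ≈ 322.31.
The bisector from S has length 2·TS·SR·cos(∠S/2)/(TS+SR) ≈ 133.27.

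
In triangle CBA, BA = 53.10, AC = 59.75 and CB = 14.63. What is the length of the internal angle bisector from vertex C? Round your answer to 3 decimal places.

t_C ≈ 20.703

By the law of cosines, cos C = (AC² + CB² − BA²) / (2·AC·CB) ≈ 0.55168, so ∠C ≈ 56.52°.
The bisector from C has length 2·AC·CB·cos(∠C/2)/(AC+CB) ≈ 20.703.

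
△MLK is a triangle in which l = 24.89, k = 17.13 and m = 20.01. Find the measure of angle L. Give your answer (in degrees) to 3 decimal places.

83.776

By the law of cosines, cos L = (k² + m² − l²) / (2·k·m) ≈ 0.10842, so ∠L ≈ 83.78°.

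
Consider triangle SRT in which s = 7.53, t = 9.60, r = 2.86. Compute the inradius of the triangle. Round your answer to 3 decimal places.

Semiperimeter p = (7.53 + 2.86 + 9.6)/2 = 9.995.
Heron's formula: area = √(9.995·2.465·7.135·0.395) ≈ 8.3329.
Inradius = area/p = 8.3329/9.995 ≈ 0.83371.

0.834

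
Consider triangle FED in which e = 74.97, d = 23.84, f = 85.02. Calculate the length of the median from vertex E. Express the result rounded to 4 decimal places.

Median from E: ½√(2·d² + 2·f² − e²) ≈ 49.932.

49.9324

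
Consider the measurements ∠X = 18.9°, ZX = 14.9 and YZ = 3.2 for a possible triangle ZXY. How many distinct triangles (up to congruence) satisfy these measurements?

0

ZX·sin X = 14.9·sin(18.9°) ≈ 4.826.
Since YZ = 3.2 < 4.826 = ZX sin X, no triangle exists.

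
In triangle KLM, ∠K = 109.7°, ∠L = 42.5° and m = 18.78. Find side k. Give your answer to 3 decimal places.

The third angle is ∠M = 180° − ∠K − ∠L = 27.80°.
Law of sines: k = m·sin K/sin M ≈ 37.91.

37.910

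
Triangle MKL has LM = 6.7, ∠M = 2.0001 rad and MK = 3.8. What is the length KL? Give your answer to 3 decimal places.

8.974

By the law of cosines, KL² = LM² + MK² − 2·LM·MK·cos M = 80.525, so KL ≈ 8.9736.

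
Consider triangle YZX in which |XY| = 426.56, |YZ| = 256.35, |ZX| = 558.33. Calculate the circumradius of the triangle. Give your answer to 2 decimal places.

291.97

By the law of cosines, cos Y = (|XY|² + |YZ|² − |ZX|²) / (2·|XY|·|YZ|) ≈ -0.29293, so ∠Y ≈ 107.03°.
Circumradius = |ZX|/(2 sin Y) ≈ 291.97.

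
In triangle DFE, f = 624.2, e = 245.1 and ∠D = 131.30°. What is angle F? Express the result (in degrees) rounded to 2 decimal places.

By the law of cosines, d² = f² + e² − 2·f·e·cos D = 6.5165e+05, so d ≈ 807.25.
Law of cosines again: cos F = (e² + d² − f²)/(2·e·d) ≈ 0.81397, so ∠F ≈ 35.51°.

∠F ≈ 35.51°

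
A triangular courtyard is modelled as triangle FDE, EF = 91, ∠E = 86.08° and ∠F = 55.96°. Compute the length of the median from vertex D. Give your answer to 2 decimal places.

127.81

The third angle is ∠D = 180° − ∠E − ∠F = 37.96°.
Law of sines: DE = EF·sin F/sin D ≈ 122.59.
Law of sines: FD = EF·sin E/sin D ≈ 147.59.
Median from D: ½√(2·FD² + 2·DE² − EF²) ≈ 127.81.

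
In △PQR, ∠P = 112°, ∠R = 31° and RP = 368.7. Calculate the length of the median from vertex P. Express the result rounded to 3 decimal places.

192.575

The third angle is ∠Q = 180° − ∠R − ∠P = 37.00°.
Law of sines: QR = RP·sin P/sin Q ≈ 568.04.
Law of sines: PQ = RP·sin R/sin Q ≈ 315.54.
Median from P: ½√(2·RP² + 2·PQ² − QR²) ≈ 192.58.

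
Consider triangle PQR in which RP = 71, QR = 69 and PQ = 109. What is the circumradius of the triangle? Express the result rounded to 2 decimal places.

By the law of cosines, cos P = (RP² + PQ² − QR²) / (2·RP·PQ) ≈ 0.78570, so ∠P ≈ 38.21°.
Circumradius = QR/(2 sin P) ≈ 55.77.

55.77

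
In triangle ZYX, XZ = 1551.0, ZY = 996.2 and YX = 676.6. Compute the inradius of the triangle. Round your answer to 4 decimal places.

Semiperimeter s = (676.6 + 1551 + 996.2)/2 = 1611.9.
Heron's formula: area = √(1611.9·935.3·60.9·615.7) ≈ 2.3776e+05.
Inradius = area/s = 2.3776e+05/1611.9 ≈ 147.5.

147.5026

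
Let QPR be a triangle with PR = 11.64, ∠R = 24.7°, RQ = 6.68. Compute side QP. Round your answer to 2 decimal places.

By the law of cosines, QP² = PR² + RQ² − 2·PR·RQ·cos R = 38.83, so QP ≈ 6.2313.

6.23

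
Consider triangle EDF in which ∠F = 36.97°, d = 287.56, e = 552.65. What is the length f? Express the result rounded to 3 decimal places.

366.298

By the law of cosines, f² = e² + d² − 2·e·d·cos F = 1.3417e+05, so f ≈ 366.3.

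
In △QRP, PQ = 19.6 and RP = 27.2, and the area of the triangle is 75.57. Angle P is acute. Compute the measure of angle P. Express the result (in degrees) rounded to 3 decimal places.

From area = ½·RP·PQ·sin P, we get sin P = 2·area/(RP·PQ) ≈ 0.28350.
Taking the acute solution, ∠P ≈ 16.47°.

16.469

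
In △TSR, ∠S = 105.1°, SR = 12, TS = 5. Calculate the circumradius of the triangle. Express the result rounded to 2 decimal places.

7.33

By the law of cosines, RT² = TS² + SR² − 2·TS·SR·cos S = 200.26, so RT ≈ 14.151.
Area = ½·TS·SR·sin S ≈ 28.964.
Circumradius = RT/(2 sin S) ≈ 7.3287.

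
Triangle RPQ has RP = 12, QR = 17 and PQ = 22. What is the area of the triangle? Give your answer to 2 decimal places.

Semiperimeter s = (22 + 17 + 12)/2 = 25.5.
Heron's formula: area = √(25.5·3.5·8.5·13.5) ≈ 101.2.

area ≈ 101.20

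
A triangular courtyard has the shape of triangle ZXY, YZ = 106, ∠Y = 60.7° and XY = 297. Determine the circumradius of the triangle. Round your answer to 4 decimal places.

By the law of cosines, ZX² = XY² + YZ² − 2·XY·YZ·cos Y = 68632, so ZX ≈ 261.98.
Area = ½·XY·YZ·sin Y ≈ 13727.
Circumradius = ZX/(2 sin Y) ≈ 150.2.

R ≈ 150.2038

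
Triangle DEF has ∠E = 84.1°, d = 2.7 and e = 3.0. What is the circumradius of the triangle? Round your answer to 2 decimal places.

Law of sines: sin D = d·sin E/e ≈ 0.89523.
Since e ≥ d, only the acute value applies: ∠D ≈ 63.54°.
Then ∠F = 180° − ∠E − ∠D ≈ 32.36°.
Law of sines gives f = e·sin F/sin E ≈ 1.6143.
Circumradius = e/(2 sin E) ≈ 1.508.

1.51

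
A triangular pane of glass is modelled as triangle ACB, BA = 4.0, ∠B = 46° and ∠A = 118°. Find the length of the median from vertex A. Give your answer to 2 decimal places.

4.63

The third angle is ∠C = 180° − ∠B − ∠A = 16.00°.
Law of sines: CB = BA·sin A/sin C ≈ 12.813.
Law of sines: AC = BA·sin B/sin C ≈ 10.439.
Median from A: ½√(2·BA² + 2·AC² − CB²) ≈ 4.6305.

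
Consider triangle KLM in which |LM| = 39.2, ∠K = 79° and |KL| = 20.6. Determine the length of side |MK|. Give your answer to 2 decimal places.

Law of sines: sin M = |KL|·sin K/|LM| ≈ 0.51586.
Since |LM| ≥ |KL|, only the acute value applies: ∠M ≈ 31.05°.
Then ∠L = 180° − ∠K − ∠M ≈ 69.95°.
Law of sines gives |MK| = |LM|·sin L/sin K ≈ 37.512.

37.51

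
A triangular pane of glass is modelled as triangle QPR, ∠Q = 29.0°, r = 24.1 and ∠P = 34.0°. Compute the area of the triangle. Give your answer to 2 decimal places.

88.36

The third angle is ∠R = 180° − ∠Q − ∠P = 117.00°.
Law of sines: q = r·sin Q/sin R ≈ 13.113.
Law of sines: p = r·sin P/sin R ≈ 15.125.
Area = ½·r·q·sin P ≈ 88.36.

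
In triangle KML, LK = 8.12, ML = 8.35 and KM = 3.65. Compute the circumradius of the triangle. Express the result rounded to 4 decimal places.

4.2301

By the law of cosines, cos K = (LK² + KM² − ML²) / (2·LK·KM) ≈ 0.16085, so ∠K ≈ 80.74°.
Circumradius = ML/(2 sin K) ≈ 4.2301.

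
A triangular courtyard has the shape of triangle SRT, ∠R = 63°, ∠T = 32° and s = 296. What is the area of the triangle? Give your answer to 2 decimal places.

The third angle is ∠S = 180° − ∠R − ∠T = 85.00°.
Law of sines: r = s·sin R/sin S ≈ 264.75.
Law of sines: t = s·sin T/sin S ≈ 157.46.
Area = ½·s·r·sin T ≈ 20763.

20763.46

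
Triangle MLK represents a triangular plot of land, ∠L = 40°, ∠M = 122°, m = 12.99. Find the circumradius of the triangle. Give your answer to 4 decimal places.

The third angle is ∠K = 180° − ∠M − ∠L = 18.00°.
Law of sines: l = m·sin L/sin M ≈ 9.8459.
Law of sines: k = m·sin K/sin M ≈ 4.7334.
Circumradius = m/(2 sin M) ≈ 7.6588.

R ≈ 7.6588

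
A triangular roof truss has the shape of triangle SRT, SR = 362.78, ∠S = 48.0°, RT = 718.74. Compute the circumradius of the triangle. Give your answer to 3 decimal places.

483.580

Law of sines: sin T = SR·sin S/RT ≈ 0.37510.
Since RT ≥ SR, only the acute value applies: ∠T ≈ 22.03°.
Then ∠R = 180° − ∠S − ∠T ≈ 109.97°.
Law of sines gives TS = RT·sin R/sin S ≈ 909.01.
Circumradius = RT/(2 sin S) ≈ 483.58.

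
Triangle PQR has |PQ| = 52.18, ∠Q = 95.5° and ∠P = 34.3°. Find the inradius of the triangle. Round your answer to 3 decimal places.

r ≈ 12.577

The third angle is ∠R = 180° − ∠P − ∠Q = 50.20°.
Law of sines: |QR| = |PQ|·sin P/sin R ≈ 38.273.
Law of sines: |RP| = |PQ|·sin Q/sin R ≈ 67.605.
Area = ½·|PQ|·|QR|·sin Q ≈ 993.95.
Semiperimeter s = (38.273+67.605+52.18)/2 = 79.029.
Inradius = area/s = 993.95/79.029 ≈ 12.577.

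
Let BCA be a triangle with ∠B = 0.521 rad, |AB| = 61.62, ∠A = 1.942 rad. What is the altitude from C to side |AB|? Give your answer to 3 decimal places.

The third angle is ∠C = π − ∠A − ∠B = 0.679 rad.
Law of sines: |CA| = |AB|·sin B/sin C ≈ 48.863.
Law of sines: |BC| = |AB|·sin A/sin C ≈ 91.482.
Area = ½·|AB|·|CA|·sin A ≈ 1402.9.
The altitude from C has length 2·area/|AB| ≈ 45.535.

45.535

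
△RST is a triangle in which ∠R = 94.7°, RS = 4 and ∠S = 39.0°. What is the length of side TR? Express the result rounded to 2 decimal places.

3.48

The third angle is ∠T = 180° − ∠R − ∠S = 46.30°.
Law of sines: TR = RS·sin S/sin T ≈ 3.4819.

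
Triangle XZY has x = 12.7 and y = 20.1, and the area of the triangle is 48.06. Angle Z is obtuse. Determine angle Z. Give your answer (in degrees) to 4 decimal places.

From area = ½·y·x·sin Z, we get sin Z = 2·area/(y·x) ≈ 0.37654.
Taking the obtuse solution, ∠Z ≈ 157.88°.

157.8803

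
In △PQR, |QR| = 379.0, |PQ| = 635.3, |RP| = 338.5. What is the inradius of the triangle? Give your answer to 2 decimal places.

Semiperimeter s = (379 + 338.5 + 635.3)/2 = 676.4.
Heron's formula: area = √(676.4·297.4·337.9·41.1) ≈ 52855.
Inradius = area/s = 52855/676.4 ≈ 78.142.

r ≈ 78.14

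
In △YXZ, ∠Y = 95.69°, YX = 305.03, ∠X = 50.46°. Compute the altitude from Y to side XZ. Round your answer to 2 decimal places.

The third angle is ∠Z = 180° − ∠Y − ∠X = 33.85°.
Law of sines: XZ = YX·sin Y/sin Z ≈ 544.91.
Law of sines: ZY = YX·sin X/sin Z ≈ 422.31.
Area = ½·YX·XZ·sin X ≈ 64091.
The altitude from Y has length 2·area/XZ ≈ 235.23.

h_Y ≈ 235.23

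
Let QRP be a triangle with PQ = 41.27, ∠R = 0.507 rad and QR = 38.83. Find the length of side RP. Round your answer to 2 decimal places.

70.66

Law of sines: sin P = QR·sin R/PQ ≈ 0.45685.
Since PQ ≥ QR, only the acute value applies: ∠P ≈ 0.474 rad.
Then ∠Q = π − ∠R − ∠P ≈ 2.160 rad.
Law of sines gives RP = PQ·sin Q/sin R ≈ 70.657.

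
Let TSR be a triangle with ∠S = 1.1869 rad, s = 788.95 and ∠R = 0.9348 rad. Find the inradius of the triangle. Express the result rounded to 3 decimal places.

The third angle is ∠T = π − ∠S − ∠R = 1.0199 rad.
Law of sines: t = s·sin T/sin S ≈ 725.
Law of sines: r = s·sin R/sin S ≈ 684.52.
Area = ½·s·t·sin R ≈ 2.3008e+05.
Semiperimeter p = (725+788.95+684.52)/2 = 1099.2.
Inradius = area/p = 2.3008e+05/1099.2 ≈ 209.31.

209.306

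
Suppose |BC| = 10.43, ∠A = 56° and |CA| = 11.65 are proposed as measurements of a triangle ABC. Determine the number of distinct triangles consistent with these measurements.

|CA|·sin A = 11.65·sin(56°) ≈ 9.658.
Since |CA| sin A < |BC| < |CA| (9.658 < 10.43 < 11.65), two triangles exist.

2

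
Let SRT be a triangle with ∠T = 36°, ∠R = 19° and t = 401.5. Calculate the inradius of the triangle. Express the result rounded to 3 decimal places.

61.804

The third angle is ∠S = 180° − ∠R − ∠T = 125.00°.
Law of sines: s = t·sin S/sin T ≈ 559.54.
Law of sines: r = t·sin R/sin T ≈ 222.39.
Area = ½·t·s·sin R ≈ 36570.
Semiperimeter p = (559.54+222.39+401.5)/2 = 591.71.
Inradius = area/p = 36570/591.71 ≈ 61.804.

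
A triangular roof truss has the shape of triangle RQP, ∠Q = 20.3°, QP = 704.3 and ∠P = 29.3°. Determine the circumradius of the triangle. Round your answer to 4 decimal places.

462.4193

The third angle is ∠R = 180° − ∠Q − ∠P = 130.40°.
Law of sines: PR = QP·sin Q/sin R ≈ 320.86.
Law of sines: RQ = QP·sin P/sin R ≈ 452.6.
Circumradius = QP/(2 sin R) ≈ 462.42.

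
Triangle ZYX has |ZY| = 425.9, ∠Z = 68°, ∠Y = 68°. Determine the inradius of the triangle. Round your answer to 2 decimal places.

143.64

The third angle is ∠X = 180° − ∠Z − ∠Y = 44.00°.
Law of sines: |YX| = |ZY|·sin Z/sin X ≈ 568.46.
Law of sines: |XZ| = |ZY|·sin Y/sin X ≈ 568.46.
Area = ½·|ZY|·|YX|·sin Y ≈ 1.1224e+05.
Semiperimeter s = (568.46+568.46+425.9)/2 = 781.41.
Inradius = area/s = 1.1224e+05/781.41 ≈ 143.64.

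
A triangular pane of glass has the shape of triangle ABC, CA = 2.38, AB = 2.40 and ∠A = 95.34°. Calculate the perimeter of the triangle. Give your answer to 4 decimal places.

perimeter ≈ 8.3138

By the law of cosines, BC² = CA² + AB² − 2·CA·AB·cos A = 12.488, so BC ≈ 3.5338.
Semiperimeter s = (3.5338+2.38+2.4)/2 = 4.1569.
Perimeter = 3.5338 + 2.38 + 2.4 = 8.3138.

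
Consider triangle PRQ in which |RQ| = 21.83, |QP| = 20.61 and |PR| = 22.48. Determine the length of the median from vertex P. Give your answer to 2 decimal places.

Median from P: ½√(2·|QP|² + 2·|PR|² − |RQ|²) ≈ 18.599.

m_P ≈ 18.60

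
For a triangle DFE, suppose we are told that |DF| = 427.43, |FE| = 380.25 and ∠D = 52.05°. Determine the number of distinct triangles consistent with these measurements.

2

|DF|·sin D = 427.43·sin(52.05°) ≈ 337.
Since |DF| sin D < |FE| < |DF| (337 < 380.25 < 427.43), two triangles exist.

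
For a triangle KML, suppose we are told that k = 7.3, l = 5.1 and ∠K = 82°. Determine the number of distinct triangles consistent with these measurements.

1

l·sin K = 5.1·sin(82°) ≈ 5.05.
Since k ≥ l, exactly one triangle exists.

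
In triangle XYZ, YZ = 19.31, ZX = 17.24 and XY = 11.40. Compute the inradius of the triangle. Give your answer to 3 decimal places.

Semiperimeter s = (19.31 + 17.24 + 11.4)/2 = 23.975.
Heron's formula: area = √(23.975·4.665·6.735·12.575) ≈ 97.326.
Inradius = area/s = 97.326/23.975 ≈ 4.0595.

r ≈ 4.059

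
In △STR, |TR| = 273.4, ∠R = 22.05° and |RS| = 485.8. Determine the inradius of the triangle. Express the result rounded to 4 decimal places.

By the law of cosines, |ST|² = |TR|² + |RS|² − 2·|TR|·|RS|·cos R = 64543, so |ST| ≈ 254.05.
Area = ½·|TR|·|RS|·sin R ≈ 24931.
Semiperimeter s = (273.4+485.8+254.05)/2 = 506.63.
Inradius = area/s = 24931/506.63 ≈ 49.21.

49.2096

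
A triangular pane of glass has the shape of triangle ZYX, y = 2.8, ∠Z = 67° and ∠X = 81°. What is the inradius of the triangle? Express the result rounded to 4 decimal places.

1.0441

The third angle is ∠Y = 180° − ∠X − ∠Z = 32.00°.
Law of sines: z = y·sin Z/sin Y ≈ 4.8638.
Law of sines: x = y·sin X/sin Y ≈ 5.2188.
Area = ½·y·z·sin X ≈ 6.7255.
Semiperimeter s = (4.8638+2.8+5.2188)/2 = 6.4413.
Inradius = area/s = 6.7255/6.4413 ≈ 1.0441.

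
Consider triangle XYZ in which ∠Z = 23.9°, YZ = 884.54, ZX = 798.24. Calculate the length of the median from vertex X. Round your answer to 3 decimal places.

By the law of cosines, XY² = YZ² + ZX² − 2·YZ·ZX·cos Z = 1.2853e+05, so XY ≈ 358.52.
Median from X: ½√(2·ZX² + 2·XY² − YZ²) ≈ 432.73.

m_X ≈ 432.733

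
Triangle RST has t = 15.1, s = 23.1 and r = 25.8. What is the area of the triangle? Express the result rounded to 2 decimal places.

Semiperimeter p = (25.8 + 23.1 + 15.1)/2 = 32.
Heron's formula: area = √(32·6.2·8.9·16.9) ≈ 172.75.

172.75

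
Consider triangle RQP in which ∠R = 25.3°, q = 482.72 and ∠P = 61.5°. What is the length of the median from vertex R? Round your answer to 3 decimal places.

The third angle is ∠Q = 180° − ∠P − ∠R = 93.20°.
Law of sines: r = q·sin R/sin Q ≈ 206.62.
Law of sines: p = q·sin P/sin Q ≈ 424.89.
Median from R: ½√(2·q² + 2·p² − r²) ≈ 442.83.

m_R ≈ 442.832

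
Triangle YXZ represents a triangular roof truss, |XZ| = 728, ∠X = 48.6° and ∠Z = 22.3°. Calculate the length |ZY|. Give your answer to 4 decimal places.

The third angle is ∠Y = 180° − ∠X − ∠Z = 109.10°.
Law of sines: |ZY| = |XZ|·sin X/sin Y ≈ 577.89.

577.8946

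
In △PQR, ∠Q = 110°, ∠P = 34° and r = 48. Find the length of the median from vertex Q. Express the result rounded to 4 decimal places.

m_Q ≈ 26.8791

The third angle is ∠R = 180° − ∠P − ∠Q = 36.00°.
Law of sines: p = r·sin P/sin R ≈ 45.665.
Law of sines: q = r·sin Q/sin R ≈ 76.738.
Median from Q: ½√(2·r² + 2·p² − q²) ≈ 26.879.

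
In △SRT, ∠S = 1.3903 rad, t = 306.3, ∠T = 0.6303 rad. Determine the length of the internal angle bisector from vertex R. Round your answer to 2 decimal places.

The third angle is ∠R = π − ∠T − ∠S = 1.1210 rad.
Law of sines: s = t·sin S/sin T ≈ 511.25.
Law of sines: r = t·sin R/sin T ≈ 468.
The bisector from R has length 2·t·s·cos(∠R/2)/(t+s) ≈ 324.47.

t_R ≈ 324.47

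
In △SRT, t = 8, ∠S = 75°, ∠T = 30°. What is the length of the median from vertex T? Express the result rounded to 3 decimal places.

The third angle is ∠R = 180° − ∠T − ∠S = 75.00°.
Law of sines: s = t·sin S/sin T ≈ 15.455.
Law of sines: r = t·sin R/sin T ≈ 15.455.
Median from T: ½√(2·s² + 2·r² − t²) ≈ 14.928.

m_T ≈ 14.928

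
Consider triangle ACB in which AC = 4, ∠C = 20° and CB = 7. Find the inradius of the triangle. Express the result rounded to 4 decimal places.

r ≈ 0.6596

By the law of cosines, BA² = AC² + CB² − 2·AC·CB·cos C = 12.377, so BA ≈ 3.5181.
Area = ½·AC·CB·sin C ≈ 4.7883.
Semiperimeter s = (7+3.5181+4)/2 = 7.2591.
Inradius = area/s = 4.7883/7.2591 ≈ 0.65963.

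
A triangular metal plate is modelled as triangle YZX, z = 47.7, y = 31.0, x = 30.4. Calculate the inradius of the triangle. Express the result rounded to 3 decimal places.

8.451

Semiperimeter s = (31 + 47.7 + 30.4)/2 = 54.55.
Heron's formula: area = √(54.55·23.55·6.85·24.15) ≈ 461.
Inradius = area/s = 461/54.55 ≈ 8.4509.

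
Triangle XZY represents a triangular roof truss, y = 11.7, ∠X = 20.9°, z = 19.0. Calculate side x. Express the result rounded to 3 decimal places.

9.085

By the law of cosines, x² = z² + y² − 2·z·y·cos X = 82.543, so x ≈ 9.0853.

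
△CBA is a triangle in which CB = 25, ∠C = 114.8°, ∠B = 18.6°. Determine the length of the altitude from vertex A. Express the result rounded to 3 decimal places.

h_A ≈ 9.963

The third angle is ∠A = 180° − ∠C − ∠B = 46.60°.
Law of sines: BA = CB·sin C/sin A ≈ 31.235.
Law of sines: AC = CB·sin B/sin A ≈ 10.975.
Area = ½·CB·BA·sin B ≈ 124.53.
The altitude from A has length 2·area/CB ≈ 9.9626.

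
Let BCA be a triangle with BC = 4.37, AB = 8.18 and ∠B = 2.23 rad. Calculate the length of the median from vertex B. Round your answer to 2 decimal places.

3.25

By the law of cosines, CA² = AB² + BC² − 2·AB·BC·cos B = 129.8, so CA ≈ 11.393.
Median from B: ½√(2·AB² + 2·BC² − CA²) ≈ 3.2489.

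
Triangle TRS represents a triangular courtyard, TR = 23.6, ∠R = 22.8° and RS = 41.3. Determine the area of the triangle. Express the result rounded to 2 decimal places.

Area = ½·TR·RS·sin R ≈ 188.85.

area ≈ 188.85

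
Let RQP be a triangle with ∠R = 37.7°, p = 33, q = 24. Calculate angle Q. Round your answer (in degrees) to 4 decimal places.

46.3300

By the law of cosines, r² = q² + p² − 2·q·p·cos R = 411.7, so r ≈ 20.29.
Law of cosines again: cos Q = (p² + r² − q²)/(2·p·r) ≈ 0.69050, so ∠Q ≈ 46.33°.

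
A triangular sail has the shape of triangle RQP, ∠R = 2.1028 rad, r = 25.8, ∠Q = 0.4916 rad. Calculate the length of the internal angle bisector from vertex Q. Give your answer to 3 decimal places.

The third angle is ∠P = π − ∠R − ∠Q = 0.5472 rad.
Law of sines: q = r·sin Q/sin R ≈ 14.132.
Law of sines: p = r·sin P/sin R ≈ 15.576.
The bisector from Q has length 2·p·r·cos(∠Q/2)/(p+r) ≈ 18.841.

18.841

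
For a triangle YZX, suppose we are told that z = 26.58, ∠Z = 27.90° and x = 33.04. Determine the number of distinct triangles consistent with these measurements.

2

x·sin Z = 33.04·sin(27.90°) ≈ 15.46.
Since x sin Z < z < x (15.46 < 26.58 < 33.04), two triangles exist.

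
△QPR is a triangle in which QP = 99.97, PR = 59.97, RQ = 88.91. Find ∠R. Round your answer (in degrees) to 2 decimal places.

81.87

By the law of cosines, cos R = (PR² + RQ² − QP²) / (2·PR·RQ) ≈ 0.14135, so ∠R ≈ 81.87°.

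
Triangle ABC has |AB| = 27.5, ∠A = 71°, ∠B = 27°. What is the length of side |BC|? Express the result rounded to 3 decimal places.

The third angle is ∠C = 180° − ∠A − ∠B = 82.00°.
Law of sines: |BC| = |AB|·sin A/sin C ≈ 26.257.

26.257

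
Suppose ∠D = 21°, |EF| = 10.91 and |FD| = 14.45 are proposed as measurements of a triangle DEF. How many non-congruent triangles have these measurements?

|FD|·sin D = 14.45·sin(21°) ≈ 5.178.
Since |FD| sin D < |EF| < |FD| (5.178 < 10.91 < 14.45), two triangles exist.

2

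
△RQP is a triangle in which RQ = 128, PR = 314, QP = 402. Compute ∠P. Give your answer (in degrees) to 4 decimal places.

By the law of cosines, cos P = (QP² + PR² − RQ²) / (2·QP·PR) ≈ 0.96578, so ∠P ≈ 15.03°.

15.0331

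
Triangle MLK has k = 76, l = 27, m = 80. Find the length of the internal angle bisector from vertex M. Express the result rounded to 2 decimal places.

By the law of cosines, cos M = (l² + k² − m²) / (2·l·k) ≈ 0.02558, so ∠M ≈ 1.5452 rad.
The bisector from M has length 2·l·k·cos(∠M/2)/(l+k) ≈ 28.533.

t_M ≈ 28.53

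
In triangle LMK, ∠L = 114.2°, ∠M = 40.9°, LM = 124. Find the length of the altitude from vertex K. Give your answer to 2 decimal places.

175.88

The third angle is ∠K = 180° − ∠L − ∠M = 24.90°.
Law of sines: MK = LM·sin L/sin K ≈ 268.63.
Law of sines: KL = LM·sin M/sin K ≈ 192.83.
Area = ½·LM·MK·sin M ≈ 10905.
The altitude from K has length 2·area/LM ≈ 175.88.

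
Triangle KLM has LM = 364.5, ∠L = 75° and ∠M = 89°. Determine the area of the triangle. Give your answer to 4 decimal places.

232758.0030

The third angle is ∠K = 180° − ∠L − ∠M = 16.00°.
Law of sines: MK = LM·sin L/sin K ≈ 1277.3.
Law of sines: KL = LM·sin M/sin K ≈ 1322.2.
Area = ½·LM·MK·sin M ≈ 2.3276e+05.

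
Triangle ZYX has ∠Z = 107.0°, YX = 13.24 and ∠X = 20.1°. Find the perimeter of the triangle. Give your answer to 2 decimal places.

The third angle is ∠Y = 180° − ∠X − ∠Z = 52.90°.
Law of sines: XZ = YX·sin Y/sin Z ≈ 11.043.
Law of sines: ZY = YX·sin X/sin Z ≈ 4.758.
Semiperimeter s = (13.24+11.043+4.758)/2 = 14.52.
Perimeter = 13.24 + 11.043 + 4.758 = 29.04.

perimeter ≈ 29.04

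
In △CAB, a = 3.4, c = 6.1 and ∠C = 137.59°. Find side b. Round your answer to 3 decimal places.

3.142

Law of sines: sin A = a·sin C/c ≈ 0.37591.
Since c ≥ a, only the acute value applies: ∠A ≈ 22.08°.
Then ∠B = 180° − ∠C − ∠A ≈ 20.33°.
Law of sines gives b = c·sin B/sin C ≈ 3.1422.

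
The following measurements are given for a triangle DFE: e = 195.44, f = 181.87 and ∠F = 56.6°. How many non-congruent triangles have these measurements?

e·sin F = 195.44·sin(56.6°) ≈ 163.2.
Since e sin F < f < e (163.2 < 181.87 < 195.44), two triangles exist.

2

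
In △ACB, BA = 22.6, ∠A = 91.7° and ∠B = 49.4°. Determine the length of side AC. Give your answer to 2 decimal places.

27.33

The third angle is ∠C = 180° − ∠B − ∠A = 38.90°.
Law of sines: AC = BA·sin B/sin C ≈ 27.326.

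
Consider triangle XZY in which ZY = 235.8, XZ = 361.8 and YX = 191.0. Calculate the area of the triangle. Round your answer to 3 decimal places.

20320.687

Semiperimeter s = (235.8 + 191 + 361.8)/2 = 394.3.
Heron's formula: area = √(394.3·158.5·203.3·32.5) ≈ 20321.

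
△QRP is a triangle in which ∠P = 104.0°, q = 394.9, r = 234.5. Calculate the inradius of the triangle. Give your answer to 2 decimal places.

By the law of cosines, p² = q² + r² − 2·q·r·cos P = 2.5574e+05, so p ≈ 505.71.
Area = ½·q·r·sin P ≈ 44927.
Semiperimeter s = (394.9+234.5+505.71)/2 = 567.55.
Inradius = area/s = 44927/567.55 ≈ 79.158.

79.16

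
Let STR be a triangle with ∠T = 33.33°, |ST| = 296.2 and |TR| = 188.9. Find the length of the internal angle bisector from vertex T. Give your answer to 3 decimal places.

By the law of cosines, |RS|² = |ST|² + |TR|² − 2·|ST|·|TR|·cos T = 29919, so |RS| ≈ 172.97.
The bisector from T has length 2·|ST|·|TR|·cos(∠T/2)/(|ST|+|TR|) ≈ 220.99.

t_T ≈ 220.994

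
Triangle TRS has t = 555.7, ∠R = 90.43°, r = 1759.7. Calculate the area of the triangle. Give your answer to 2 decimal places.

area ≈ 462742.78

Law of sines: sin T = t·sin R/r ≈ 0.31578.
Since r ≥ t, only the acute value applies: ∠T ≈ 18.41°.
Then ∠S = 180° − ∠R − ∠T ≈ 71.16°.
Law of sines gives s = r·sin S/sin R ≈ 1665.5.
Area = ½·r·t·sin S ≈ 4.6274e+05.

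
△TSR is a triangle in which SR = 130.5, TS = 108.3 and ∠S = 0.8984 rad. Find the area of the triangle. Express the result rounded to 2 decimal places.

Area = ½·TS·SR·sin S ≈ 5528.4.

area ≈ 5528.40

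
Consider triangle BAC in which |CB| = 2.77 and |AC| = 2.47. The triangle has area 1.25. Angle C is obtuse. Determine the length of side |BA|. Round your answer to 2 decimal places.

From area = ½·|AC|·|CB|·sin C, we get sin C = 2·area/(|AC|·|CB|) ≈ 0.36540.
Taking the obtuse solution, ∠C ≈ 158.57°.
Law of cosines then gives |BA| ≈ 5.1489.

5.15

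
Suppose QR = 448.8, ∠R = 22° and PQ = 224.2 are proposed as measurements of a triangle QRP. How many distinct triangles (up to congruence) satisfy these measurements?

QR·sin R = 448.8·sin(22°) ≈ 168.1.
Since QR sin R < PQ < QR (168.1 < 224.2 < 448.8), two triangles exist.

2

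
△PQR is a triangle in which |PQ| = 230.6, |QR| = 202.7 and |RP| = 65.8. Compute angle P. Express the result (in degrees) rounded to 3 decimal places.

By the law of cosines, cos P = (|RP|² + |PQ|² − |QR|²) / (2·|RP|·|PQ|) ≈ 0.54103, so ∠P ≈ 57.25°.

∠P ≈ 57.246°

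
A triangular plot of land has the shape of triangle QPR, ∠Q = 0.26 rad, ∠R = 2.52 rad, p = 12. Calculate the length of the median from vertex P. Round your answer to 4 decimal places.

m_P ≈ 14.0398

The third angle is ∠P = π − ∠R − ∠Q = 0.362 rad.
Law of sines: q = p·sin Q/sin P ≈ 8.7204.
Law of sines: r = p·sin R/sin P ≈ 19.753.
Median from P: ½√(2·r² + 2·q² − p²) ≈ 14.04.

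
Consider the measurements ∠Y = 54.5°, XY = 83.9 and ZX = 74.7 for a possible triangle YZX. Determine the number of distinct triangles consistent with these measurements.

XY·sin Y = 83.9·sin(54.5°) ≈ 68.3.
Since XY sin Y < ZX < XY (68.3 < 74.7 < 83.9), two triangles exist.

2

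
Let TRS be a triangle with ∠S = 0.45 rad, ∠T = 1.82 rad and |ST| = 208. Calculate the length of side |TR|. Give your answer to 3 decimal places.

118.210

The third angle is ∠R = π − ∠S − ∠T = 0.872 rad.
Law of sines: |TR| = |ST|·sin S/sin R ≈ 118.21.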